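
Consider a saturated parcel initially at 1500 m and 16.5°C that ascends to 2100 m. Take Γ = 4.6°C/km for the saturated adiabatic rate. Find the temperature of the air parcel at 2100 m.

1500–2100 m, saturated adiabatic: Δz = 0.6 km ⇒ ΔT = -2.76°C; T = 13.74°C

13.74°C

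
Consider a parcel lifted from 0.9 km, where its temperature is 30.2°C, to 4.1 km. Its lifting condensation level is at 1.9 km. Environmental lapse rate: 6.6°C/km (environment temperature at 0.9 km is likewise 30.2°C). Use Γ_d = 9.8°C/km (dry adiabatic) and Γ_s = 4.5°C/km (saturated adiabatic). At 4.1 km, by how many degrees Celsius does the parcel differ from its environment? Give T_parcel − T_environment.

+1.42°C (parcel warmer than environment)

Parcel:
  900 → 1900 m (dry, 9.8°C/km): ΔT = -9.8 × 1 = -9.8°C → T = 20.4°C
  1900 → 4100 m (saturated, 4.5°C/km): ΔT = -4.5 × 2.2 = -9.9°C → T = 10.5°C
Environment:
  900 → 4100 m (environment, 6.6°C/km): ΔT = -6.6 × 3.2 = -21.12°C → T = 9.08°C
T_parcel − T_env = 10.5 − 9.08 = +1.42°C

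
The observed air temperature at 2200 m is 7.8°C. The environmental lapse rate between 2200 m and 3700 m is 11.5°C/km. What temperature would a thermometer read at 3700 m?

-9.45°C

2200–3700 m, environmental: Δz = 1.5 km ⇒ ΔT = -17.25°C; T = -9.45°C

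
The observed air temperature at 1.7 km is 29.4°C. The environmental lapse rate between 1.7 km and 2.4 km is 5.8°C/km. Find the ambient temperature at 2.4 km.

25.34°C

1700 → 2400 m (environmental, 5.8°C/km): ΔT = -5.8 × 0.7 = -4.06°C → T = 25.34°C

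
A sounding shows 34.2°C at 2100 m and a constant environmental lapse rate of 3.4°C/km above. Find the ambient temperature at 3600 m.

29.1°C

Environmental to 3600 m: -3.4 × 1.5 km = -5.1°C, so T = 29.1°C.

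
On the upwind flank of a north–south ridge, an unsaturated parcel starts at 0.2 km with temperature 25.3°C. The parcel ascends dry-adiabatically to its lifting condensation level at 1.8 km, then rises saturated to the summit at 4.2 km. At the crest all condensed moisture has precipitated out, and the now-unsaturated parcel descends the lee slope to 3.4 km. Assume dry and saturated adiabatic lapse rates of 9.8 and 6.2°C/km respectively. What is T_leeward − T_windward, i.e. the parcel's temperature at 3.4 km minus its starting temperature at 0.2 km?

200–1800 m, dry: Δz = 1.6 km ⇒ ΔT = -15.68°C; T = 9.62°C
1800–4200 m, saturated: Δz = 2.4 km ⇒ ΔT = -14.88°C; T = -5.26°C
4200–3400 m, dry descent: Δz = 0.8 km ⇒ ΔT = +7.84°C; T = 2.58°C
Net change vs windward start: 2.58 − 25.3 = -22.72°C

-22.72°C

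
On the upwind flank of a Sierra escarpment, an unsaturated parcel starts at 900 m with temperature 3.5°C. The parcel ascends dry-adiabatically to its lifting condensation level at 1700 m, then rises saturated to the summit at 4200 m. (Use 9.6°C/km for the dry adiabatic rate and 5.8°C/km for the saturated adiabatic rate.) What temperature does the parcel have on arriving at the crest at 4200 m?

Dry to 1700 m: -9.6 × 0.8 km = -7.68°C, so T = -4.18°C.
Saturated to 4200 m: -5.8 × 2.5 km = -14.5°C, so T = -18.68°C.

-18.68°C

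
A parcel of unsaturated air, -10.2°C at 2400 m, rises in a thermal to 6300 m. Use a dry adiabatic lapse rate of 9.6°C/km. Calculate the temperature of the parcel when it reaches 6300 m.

2400 → 6300 m (dry adiabatic, 9.6°C/km): ΔT = -9.6 × 3.9 = -37.44°C → T = -47.64°C

-47.64°C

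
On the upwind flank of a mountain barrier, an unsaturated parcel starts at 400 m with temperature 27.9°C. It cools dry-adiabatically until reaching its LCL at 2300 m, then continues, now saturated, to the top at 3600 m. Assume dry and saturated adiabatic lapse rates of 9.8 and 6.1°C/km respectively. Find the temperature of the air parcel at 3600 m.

1.35°C

400 → 2300 m (dry, 9.8°C/km): ΔT = -9.8 × 1.9 = -18.62°C → T = 9.28°C
2300 → 3600 m (saturated, 6.1°C/km): ΔT = -6.1 × 1.3 = -7.93°C → T = 1.35°C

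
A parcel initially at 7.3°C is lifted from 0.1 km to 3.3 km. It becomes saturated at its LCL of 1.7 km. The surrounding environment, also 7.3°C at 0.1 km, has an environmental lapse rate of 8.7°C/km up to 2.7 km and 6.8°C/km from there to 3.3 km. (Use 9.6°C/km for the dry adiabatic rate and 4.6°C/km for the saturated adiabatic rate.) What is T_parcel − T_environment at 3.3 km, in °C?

+3.98°C (parcel warmer than environment)

Parcel:
  From 100 m to 1700 m (dry): cools by 9.6 × 1.6 = 15.36°C, giving -8.06°C.
  From 1700 m to 3300 m (saturated): cools by 4.6 × 1.6 = 7.36°C, giving -15.42°C.
Environment:
  From 100 m to 2700 m (environment, lower layer): cools by 8.7 × 2.6 = 22.62°C, giving -15.32°C.
  From 2700 m to 3300 m (environment, upper layer): cools by 6.8 × 0.6 = 4.08°C, giving -19.4°C.
T_parcel − T_env = -15.42 − (-19.4) = +3.98°C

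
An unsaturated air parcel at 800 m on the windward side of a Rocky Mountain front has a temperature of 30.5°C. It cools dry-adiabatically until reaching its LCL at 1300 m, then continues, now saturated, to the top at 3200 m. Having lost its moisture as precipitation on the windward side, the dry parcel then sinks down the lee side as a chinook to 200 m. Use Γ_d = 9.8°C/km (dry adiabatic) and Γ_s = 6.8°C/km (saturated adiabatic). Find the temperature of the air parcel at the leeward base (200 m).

From 800 m to 1300 m (dry): cools by 9.8 × 0.5 = 4.9°C, giving 25.6°C.
From 1300 m to 3200 m (saturated): cools by 6.8 × 1.9 = 12.92°C, giving 12.68°C.
From 3200 m to 200 m (dry descent): warms by 9.8 × 3 = 29.4°C, giving 42.08°C.

42.08°C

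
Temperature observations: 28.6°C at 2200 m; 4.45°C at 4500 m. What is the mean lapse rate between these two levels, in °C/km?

10.5°C/km

Γ = −ΔT/Δz = (28.6 − 4.45) / (4500 − 2200) m
  = 24.15°C / 2.3 km = 10.5°C/km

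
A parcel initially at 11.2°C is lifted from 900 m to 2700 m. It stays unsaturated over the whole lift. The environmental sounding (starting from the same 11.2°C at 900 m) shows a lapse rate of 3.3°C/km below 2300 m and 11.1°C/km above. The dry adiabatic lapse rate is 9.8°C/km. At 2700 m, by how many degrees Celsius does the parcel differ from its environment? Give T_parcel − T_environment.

-8.58°C (parcel cooler than environment)

Parcel:
  From 900 m to 2700 m (dry): cools by 9.8 × 1.8 = 17.64°C, giving -6.44°C.
Environment:
  From 900 m to 2300 m (environment, lower layer): cools by 3.3 × 1.4 = 4.62°C, giving 6.58°C.
  From 2300 m to 2700 m (environment, upper layer): cools by 11.1 × 0.4 = 4.44°C, giving 2.14°C.
T_parcel − T_env = -6.44 − 2.14 = -8.58°C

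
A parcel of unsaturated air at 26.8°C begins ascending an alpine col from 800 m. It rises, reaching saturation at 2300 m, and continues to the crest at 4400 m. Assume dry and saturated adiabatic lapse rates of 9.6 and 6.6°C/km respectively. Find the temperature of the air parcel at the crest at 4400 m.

800 → 2300 m (dry, 9.6°C/km): ΔT = -9.6 × 1.5 = -14.4°C → T = 12.4°C
2300 → 4400 m (saturated, 6.6°C/km): ΔT = -6.6 × 2.1 = -13.86°C → T = -1.46°C

-1.46°C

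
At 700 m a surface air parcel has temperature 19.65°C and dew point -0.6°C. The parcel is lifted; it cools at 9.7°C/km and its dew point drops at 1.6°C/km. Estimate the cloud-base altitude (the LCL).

3200 m

T and T_d converge at 9.7 − 1.6 = 8.1°C per km
Height above start = (19.65 − (-0.6)) / 8.1 = 2.5 km
LCL altitude = 700 m + 2500 m = 3200 m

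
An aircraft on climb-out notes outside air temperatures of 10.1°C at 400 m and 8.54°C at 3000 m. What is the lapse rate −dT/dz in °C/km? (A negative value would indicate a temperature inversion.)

Γ = −ΔT/Δz = (10.1 − 8.54) / (3000 − 400) m
  = 1.56°C / 2.6 km = 0.6°C/km

0.6°C/km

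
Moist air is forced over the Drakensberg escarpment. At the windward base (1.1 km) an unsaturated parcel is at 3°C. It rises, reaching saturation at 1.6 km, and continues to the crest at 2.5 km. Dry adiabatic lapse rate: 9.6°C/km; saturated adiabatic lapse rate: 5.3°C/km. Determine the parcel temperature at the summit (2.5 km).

1100–1600 m, dry: Δz = 0.5 km ⇒ ΔT = -4.8°C; T = -1.8°C
1600–2500 m, saturated: Δz = 0.9 km ⇒ ΔT = -4.77°C; T = -6.57°C

-6.57°C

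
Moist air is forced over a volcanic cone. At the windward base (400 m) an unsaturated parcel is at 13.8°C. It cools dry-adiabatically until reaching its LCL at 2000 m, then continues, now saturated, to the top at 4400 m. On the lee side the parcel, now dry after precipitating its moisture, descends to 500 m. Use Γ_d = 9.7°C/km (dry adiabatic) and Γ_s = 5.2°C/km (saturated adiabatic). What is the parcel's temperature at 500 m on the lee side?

400 → 2000 m (dry, 9.7°C/km): ΔT = -9.7 × 1.6 = -15.52°C → T = -1.72°C
2000 → 4400 m (saturated, 5.2°C/km): ΔT = -5.2 × 2.4 = -12.48°C → T = -14.2°C
4400 → 500 m (dry descent, 9.7°C/km): ΔT = +9.7 × 3.9 = +37.83°C → T = 23.63°C

23.63°C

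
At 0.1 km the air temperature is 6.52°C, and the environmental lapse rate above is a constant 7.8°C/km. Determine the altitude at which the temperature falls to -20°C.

Height above start = (6.52 − (-20)) / 7.8 = 3.4 km
Altitude = 100 m + 3400 m = 3500 m

3.5 km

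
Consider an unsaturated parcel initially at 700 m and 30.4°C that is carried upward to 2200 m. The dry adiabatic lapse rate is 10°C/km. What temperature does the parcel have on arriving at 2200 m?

700 → 2200 m (dry adiabatic, 10°C/km): ΔT = -10 × 1.5 = -15°C → T = 15.4°C

15.4°C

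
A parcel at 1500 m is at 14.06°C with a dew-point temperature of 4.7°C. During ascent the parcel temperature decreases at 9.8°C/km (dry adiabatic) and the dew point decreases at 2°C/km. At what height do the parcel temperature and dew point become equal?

T and T_d converge at 9.8 − 2 = 7.8°C per km
Height above start = (14.06 − 4.7) / 7.8 = 1.2 km
LCL altitude = 1500 m + 1200 m = 2700 m

2700 m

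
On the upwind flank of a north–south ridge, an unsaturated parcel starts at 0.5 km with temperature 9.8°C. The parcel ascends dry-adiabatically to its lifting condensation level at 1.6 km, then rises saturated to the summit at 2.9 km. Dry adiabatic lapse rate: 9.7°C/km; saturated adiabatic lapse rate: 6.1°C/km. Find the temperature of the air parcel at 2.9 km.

-8.8°C

Dry to 1600 m: -9.7 × 1.1 km = -10.67°C, so T = -0.87°C.
Saturated to 2900 m: -6.1 × 1.3 km = -7.93°C, so T = -8.8°C.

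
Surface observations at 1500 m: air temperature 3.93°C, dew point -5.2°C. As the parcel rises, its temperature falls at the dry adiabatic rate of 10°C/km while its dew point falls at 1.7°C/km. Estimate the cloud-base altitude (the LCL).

T and T_d converge at 10 − 1.7 = 8.3°C per km
Height above start = (3.93 − (-5.2)) / 8.3 = 1.1 km
LCL altitude = 1500 m + 1100 m = 2600 m

2600 m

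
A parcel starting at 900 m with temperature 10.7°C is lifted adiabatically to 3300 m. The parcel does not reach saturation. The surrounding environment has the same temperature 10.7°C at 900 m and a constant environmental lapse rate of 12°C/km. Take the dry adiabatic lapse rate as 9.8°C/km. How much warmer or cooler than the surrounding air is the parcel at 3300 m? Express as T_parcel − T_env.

Parcel:
  Dry to 3300 m: -9.8 × 2.4 km = -23.52°C, so T = -12.82°C.
Environment:
  Environment to 3300 m: -12 × 2.4 km = -28.8°C, so T = -18.1°C.
T_parcel − T_env = -12.82 − (-18.1) = +5.28°C

+5.28°C (parcel warmer than environment)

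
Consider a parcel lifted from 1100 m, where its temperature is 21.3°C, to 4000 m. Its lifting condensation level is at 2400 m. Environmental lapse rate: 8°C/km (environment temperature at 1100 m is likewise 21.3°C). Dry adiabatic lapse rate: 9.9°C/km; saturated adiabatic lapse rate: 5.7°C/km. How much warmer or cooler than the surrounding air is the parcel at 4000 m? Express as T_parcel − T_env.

+1.21°C (parcel warmer than environment)

Parcel:
  1100–2400 m, dry: Δz = 1.3 km ⇒ ΔT = -12.87°C; T = 8.43°C
  2400–4000 m, saturated: Δz = 1.6 km ⇒ ΔT = -9.12°C; T = -0.69°C
Environment:
  1100–4000 m, environment: Δz = 2.9 km ⇒ ΔT = -23.2°C; T = -1.9°C
T_parcel − T_env = -0.69 − (-1.9) = +1.21°C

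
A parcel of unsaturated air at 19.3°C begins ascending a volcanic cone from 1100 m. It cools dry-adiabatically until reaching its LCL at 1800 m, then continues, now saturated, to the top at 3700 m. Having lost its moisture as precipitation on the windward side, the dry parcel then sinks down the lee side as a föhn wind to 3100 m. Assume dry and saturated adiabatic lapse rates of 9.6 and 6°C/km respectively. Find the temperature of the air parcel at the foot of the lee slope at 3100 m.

Dry to 1800 m: -9.6 × 0.7 km = -6.72°C, so T = 12.58°C.
Saturated to 3700 m: -6 × 1.9 km = -11.4°C, so T = 1.18°C.
Dry descent to 3100 m: +9.6 × 0.6 km = +5.76°C, so T = 6.94°C.

6.94°C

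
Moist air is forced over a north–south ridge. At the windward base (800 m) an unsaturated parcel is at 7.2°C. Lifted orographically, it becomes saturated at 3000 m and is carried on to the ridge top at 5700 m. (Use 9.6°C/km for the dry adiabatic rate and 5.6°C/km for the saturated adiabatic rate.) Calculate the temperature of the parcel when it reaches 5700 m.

Dry to 3000 m: -9.6 × 2.2 km = -21.12°C, so T = -13.92°C.
Saturated to 5700 m: -5.6 × 2.7 km = -15.12°C, so T = -29.04°C.

-29.04°C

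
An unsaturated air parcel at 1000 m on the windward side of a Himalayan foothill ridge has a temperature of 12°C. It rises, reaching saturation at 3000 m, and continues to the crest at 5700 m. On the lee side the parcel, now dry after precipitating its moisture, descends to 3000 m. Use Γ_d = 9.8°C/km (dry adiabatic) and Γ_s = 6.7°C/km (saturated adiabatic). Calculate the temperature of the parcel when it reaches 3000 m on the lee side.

0.77°C

From 1000 m to 3000 m (dry): cools by 9.8 × 2 = 19.6°C, giving -7.6°C.
From 3000 m to 5700 m (saturated): cools by 6.7 × 2.7 = 18.09°C, giving -25.69°C.
From 5700 m to 3000 m (dry descent): warms by 9.8 × 2.7 = 26.46°C, giving 0.77°C.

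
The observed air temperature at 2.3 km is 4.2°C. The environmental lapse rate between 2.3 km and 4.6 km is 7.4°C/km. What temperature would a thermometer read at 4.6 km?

From 2300 m to 4600 m (environmental): cools by 7.4 × 2.3 = 17.02°C, giving -12.82°C.

-12.82°C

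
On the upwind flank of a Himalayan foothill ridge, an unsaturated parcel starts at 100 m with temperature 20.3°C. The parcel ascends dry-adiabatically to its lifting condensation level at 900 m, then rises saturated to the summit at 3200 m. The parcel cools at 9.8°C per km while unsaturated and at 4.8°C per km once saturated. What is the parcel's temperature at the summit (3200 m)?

100–900 m, dry: Δz = 0.8 km ⇒ ΔT = -7.84°C; T = 12.46°C
900–3200 m, saturated: Δz = 2.3 km ⇒ ΔT = -11.04°C; T = 1.42°C

1.42°C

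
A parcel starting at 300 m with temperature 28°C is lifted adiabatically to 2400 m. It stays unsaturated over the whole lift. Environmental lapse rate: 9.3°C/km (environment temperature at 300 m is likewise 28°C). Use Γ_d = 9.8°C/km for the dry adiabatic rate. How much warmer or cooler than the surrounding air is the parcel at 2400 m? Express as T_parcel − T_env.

Parcel:
  From 300 m to 2400 m (dry): cools by 9.8 × 2.1 = 20.58°C, giving 7.42°C.
Environment:
  From 300 m to 2400 m (environment): cools by 9.3 × 2.1 = 19.53°C, giving 8.47°C.
T_parcel − T_env = 7.42 − 8.47 = -1.05°C

-1.05°C (parcel cooler than environment)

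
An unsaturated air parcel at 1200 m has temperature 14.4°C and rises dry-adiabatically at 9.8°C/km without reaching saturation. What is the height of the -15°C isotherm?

Height above start = (14.4 − (-15)) / 9.8 = 3 km
Altitude = 1200 m + 3000 m = 4200 m

4200 m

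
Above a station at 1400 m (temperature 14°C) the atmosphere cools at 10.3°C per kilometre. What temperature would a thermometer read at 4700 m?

1400 → 4700 m (environmental, 10.3°C/km): ΔT = -10.3 × 3.3 = -33.99°C → T = -19.99°C

-19.99°C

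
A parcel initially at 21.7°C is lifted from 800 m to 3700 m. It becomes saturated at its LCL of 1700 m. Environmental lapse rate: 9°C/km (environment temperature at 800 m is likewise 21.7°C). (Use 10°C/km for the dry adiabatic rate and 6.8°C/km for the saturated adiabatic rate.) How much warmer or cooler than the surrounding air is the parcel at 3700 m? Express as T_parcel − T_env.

Parcel:
  800 → 1700 m (dry, 10°C/km): ΔT = -10 × 0.9 = -9°C → T = 12.7°C
  1700 → 3700 m (saturated, 6.8°C/km): ΔT = -6.8 × 2 = -13.6°C → T = -0.9°C
Environment:
  800 → 3700 m (environment, 9°C/km): ΔT = -9 × 2.9 = -26.1°C → T = -4.4°C
T_parcel − T_env = -0.9 − (-4.4) = +3.5°C

+3.5°C (parcel warmer than environment)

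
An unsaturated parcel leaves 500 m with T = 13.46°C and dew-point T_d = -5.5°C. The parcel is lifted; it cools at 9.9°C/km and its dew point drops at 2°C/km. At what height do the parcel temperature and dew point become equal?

2900 m

T and T_d converge at 9.9 − 2 = 7.9°C per km
Height above start = (13.46 − (-5.5)) / 7.9 = 2.4 km
LCL altitude = 500 m + 2400 m = 2900 m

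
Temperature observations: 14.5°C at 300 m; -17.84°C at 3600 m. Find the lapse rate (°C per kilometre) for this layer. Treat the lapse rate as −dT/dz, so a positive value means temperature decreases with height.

9.8°C/km

Γ = −ΔT/Δz = (14.5 − (-17.84)) / (3600 − 300) m
  = 32.34°C / 3.3 km = 9.8°C/km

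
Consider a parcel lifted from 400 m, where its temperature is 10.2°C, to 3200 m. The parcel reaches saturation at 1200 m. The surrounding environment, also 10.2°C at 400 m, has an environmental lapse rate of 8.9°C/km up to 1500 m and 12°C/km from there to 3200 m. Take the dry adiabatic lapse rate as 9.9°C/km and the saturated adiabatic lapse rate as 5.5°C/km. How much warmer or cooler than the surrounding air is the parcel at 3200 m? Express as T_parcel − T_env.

+11.27°C (parcel warmer than environment)

Parcel:
  400–1200 m, dry: Δz = 0.8 km ⇒ ΔT = -7.92°C; T = 2.28°C
  1200–3200 m, saturated: Δz = 2 km ⇒ ΔT = -11°C; T = -8.72°C
Environment:
  400–1500 m, environment, lower layer: Δz = 1.1 km ⇒ ΔT = -9.79°C; T = 0.41°C
  1500–3200 m, environment, upper layer: Δz = 1.7 km ⇒ ΔT = -20.4°C; T = -19.99°C
T_parcel − T_env = -8.72 − (-19.99) = +11.27°C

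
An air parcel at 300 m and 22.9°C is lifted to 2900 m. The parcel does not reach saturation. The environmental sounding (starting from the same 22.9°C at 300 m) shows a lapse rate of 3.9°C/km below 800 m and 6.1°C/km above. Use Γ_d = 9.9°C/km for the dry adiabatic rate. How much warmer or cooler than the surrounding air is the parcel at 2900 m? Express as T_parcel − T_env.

-10.98°C (parcel cooler than environment)

Parcel:
  300–2900 m, dry: Δz = 2.6 km ⇒ ΔT = -25.74°C; T = -2.84°C
Environment:
  300–800 m, environment, lower layer: Δz = 0.5 km ⇒ ΔT = -1.95°C; T = 20.95°C
  800–2900 m, environment, upper layer: Δz = 2.1 km ⇒ ΔT = -12.81°C; T = 8.14°C
T_parcel − T_env = -2.84 − 8.14 = -10.98°C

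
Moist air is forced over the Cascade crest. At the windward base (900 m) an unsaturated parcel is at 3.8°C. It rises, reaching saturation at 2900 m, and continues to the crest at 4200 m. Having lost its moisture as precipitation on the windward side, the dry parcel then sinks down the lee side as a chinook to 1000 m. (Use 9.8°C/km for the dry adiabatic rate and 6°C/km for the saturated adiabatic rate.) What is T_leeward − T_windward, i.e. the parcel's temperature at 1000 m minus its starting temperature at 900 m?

+3.96°C

From 900 m to 2900 m (dry): cools by 9.8 × 2 = 19.6°C, giving -15.8°C.
From 2900 m to 4200 m (saturated): cools by 6 × 1.3 = 7.8°C, giving -23.6°C.
From 4200 m to 1000 m (dry descent): warms by 9.8 × 3.2 = 31.36°C, giving 7.76°C.
Net change vs windward start: 7.76 − 3.8 = +3.96°C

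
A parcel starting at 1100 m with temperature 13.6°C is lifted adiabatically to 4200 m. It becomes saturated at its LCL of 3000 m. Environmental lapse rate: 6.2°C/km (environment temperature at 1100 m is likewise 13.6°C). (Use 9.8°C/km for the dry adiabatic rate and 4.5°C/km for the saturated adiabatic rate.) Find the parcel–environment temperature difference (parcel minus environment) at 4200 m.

Parcel:
  1100–3000 m, dry: Δz = 1.9 km ⇒ ΔT = -18.62°C; T = -5.02°C
  3000–4200 m, saturated: Δz = 1.2 km ⇒ ΔT = -5.4°C; T = -10.42°C
Environment:
  1100–4200 m, environment: Δz = 3.1 km ⇒ ΔT = -19.22°C; T = -5.62°C
T_parcel − T_env = -10.42 − (-5.62) = -4.8°C

-4.8°C (parcel cooler than environment)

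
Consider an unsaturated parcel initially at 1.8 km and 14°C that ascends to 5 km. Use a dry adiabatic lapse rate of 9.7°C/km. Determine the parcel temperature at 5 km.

-17.04°C

1800 → 5000 m (dry adiabatic, 9.7°C/km): ΔT = -9.7 × 3.2 = -31.04°C → T = -17.04°C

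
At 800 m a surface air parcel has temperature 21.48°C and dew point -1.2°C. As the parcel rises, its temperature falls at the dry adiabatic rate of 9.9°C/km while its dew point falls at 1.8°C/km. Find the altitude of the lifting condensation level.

T and T_d converge at 9.9 − 1.8 = 8.1°C per km
Height above start = (21.48 − (-1.2)) / 8.1 = 2.8 km
LCL altitude = 800 m + 2800 m = 3600 m

3600 m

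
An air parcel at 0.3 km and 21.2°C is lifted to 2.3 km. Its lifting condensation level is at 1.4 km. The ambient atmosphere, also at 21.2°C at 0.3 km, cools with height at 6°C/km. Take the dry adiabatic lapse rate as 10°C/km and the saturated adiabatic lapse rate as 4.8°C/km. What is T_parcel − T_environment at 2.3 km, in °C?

Parcel:
  Dry to 1400 m: -10 × 1.1 km = -11°C, so T = 10.2°C.
  Saturated to 2300 m: -4.8 × 0.9 km = -4.32°C, so T = 5.88°C.
Environment:
  Environment to 2300 m: -6 × 2 km = -12°C, so T = 9.2°C.
T_parcel − T_env = 5.88 − 9.2 = -3.32°C

-3.32°C (parcel cooler than environment)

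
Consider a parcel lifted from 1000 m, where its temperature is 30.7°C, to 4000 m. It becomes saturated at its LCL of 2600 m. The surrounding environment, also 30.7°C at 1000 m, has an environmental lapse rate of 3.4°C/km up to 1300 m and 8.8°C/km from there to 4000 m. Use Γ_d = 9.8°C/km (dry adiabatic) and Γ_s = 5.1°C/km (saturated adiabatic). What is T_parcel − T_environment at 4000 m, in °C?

+1.96°C (parcel warmer than environment)

Parcel:
  1000–2600 m, dry: Δz = 1.6 km ⇒ ΔT = -15.68°C; T = 15.02°C
  2600–4000 m, saturated: Δz = 1.4 km ⇒ ΔT = -7.14°C; T = 7.88°C
Environment:
  1000–1300 m, environment, lower layer: Δz = 0.3 km ⇒ ΔT = -1.02°C; T = 29.68°C
  1300–4000 m, environment, upper layer: Δz = 2.7 km ⇒ ΔT = -23.76°C; T = 5.92°C
T_parcel − T_env = 7.88 − 5.92 = +1.96°C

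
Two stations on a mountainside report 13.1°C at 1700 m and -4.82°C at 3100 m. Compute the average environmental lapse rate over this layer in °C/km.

Γ = −ΔT/Δz = (13.1 − (-4.82)) / (3100 − 1700) m
  = 17.92°C / 1.4 km = 12.8°C/km

12.8°C/km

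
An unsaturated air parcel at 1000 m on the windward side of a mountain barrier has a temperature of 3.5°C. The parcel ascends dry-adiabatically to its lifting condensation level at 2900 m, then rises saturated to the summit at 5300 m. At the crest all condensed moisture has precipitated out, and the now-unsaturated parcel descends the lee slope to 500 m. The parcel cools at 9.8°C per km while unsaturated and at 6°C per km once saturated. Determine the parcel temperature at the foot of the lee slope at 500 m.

17.52°C

Dry to 2900 m: -9.8 × 1.9 km = -18.62°C, so T = -15.12°C.
Saturated to 5300 m: -6 × 2.4 km = -14.4°C, so T = -29.52°C.
Dry descent to 500 m: +9.8 × 4.8 km = +47.04°C, so T = 17.52°C.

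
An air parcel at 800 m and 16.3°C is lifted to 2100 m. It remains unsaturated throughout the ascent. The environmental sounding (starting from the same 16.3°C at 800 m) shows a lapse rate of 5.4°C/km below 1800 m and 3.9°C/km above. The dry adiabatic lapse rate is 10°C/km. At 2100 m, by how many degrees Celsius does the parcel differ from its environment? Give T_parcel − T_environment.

Parcel:
  800 → 2100 m (dry, 10°C/km): ΔT = -10 × 1.3 = -13°C → T = 3.3°C
Environment:
  800 → 1800 m (environment, lower layer, 5.4°C/km): ΔT = -5.4 × 1 = -5.4°C → T = 10.9°C
  1800 → 2100 m (environment, upper layer, 3.9°C/km): ΔT = -3.9 × 0.3 = -1.17°C → T = 9.73°C
T_parcel − T_env = 3.3 − 9.73 = -6.43°C

-6.43°C (parcel cooler than environment)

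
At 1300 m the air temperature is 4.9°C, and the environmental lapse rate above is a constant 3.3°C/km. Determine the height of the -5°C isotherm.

Height above start = (4.9 − (-5)) / 3.3 = 3 km
Altitude = 1300 m + 3000 m = 4300 m

4300 m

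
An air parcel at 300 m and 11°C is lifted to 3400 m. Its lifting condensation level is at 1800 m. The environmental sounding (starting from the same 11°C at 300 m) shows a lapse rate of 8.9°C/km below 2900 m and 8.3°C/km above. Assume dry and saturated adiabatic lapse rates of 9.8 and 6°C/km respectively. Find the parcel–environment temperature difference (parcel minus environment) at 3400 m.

+2.99°C (parcel warmer than environment)

Parcel:
  300–1800 m, dry: Δz = 1.5 km ⇒ ΔT = -14.7°C; T = -3.7°C
  1800–3400 m, saturated: Δz = 1.6 km ⇒ ΔT = -9.6°C; T = -13.3°C
Environment:
  300–2900 m, environment, lower layer: Δz = 2.6 km ⇒ ΔT = -23.14°C; T = -12.14°C
  2900–3400 m, environment, upper layer: Δz = 0.5 km ⇒ ΔT = -4.15°C; T = -16.29°C
T_parcel − T_env = -13.3 − (-16.29) = +2.99°C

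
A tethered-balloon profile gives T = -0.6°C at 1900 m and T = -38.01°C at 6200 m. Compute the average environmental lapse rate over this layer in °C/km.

8.7°C/km

Γ = −ΔT/Δz = (-0.6 − (-38.01)) / (6200 − 1900) m
  = 37.41°C / 4.3 km = 8.7°C/km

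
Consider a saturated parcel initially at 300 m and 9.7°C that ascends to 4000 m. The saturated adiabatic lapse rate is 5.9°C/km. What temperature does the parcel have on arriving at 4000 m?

-12.13°C

300 → 4000 m (saturated adiabatic, 5.9°C/km): ΔT = -5.9 × 3.7 = -21.83°C → T = -12.13°C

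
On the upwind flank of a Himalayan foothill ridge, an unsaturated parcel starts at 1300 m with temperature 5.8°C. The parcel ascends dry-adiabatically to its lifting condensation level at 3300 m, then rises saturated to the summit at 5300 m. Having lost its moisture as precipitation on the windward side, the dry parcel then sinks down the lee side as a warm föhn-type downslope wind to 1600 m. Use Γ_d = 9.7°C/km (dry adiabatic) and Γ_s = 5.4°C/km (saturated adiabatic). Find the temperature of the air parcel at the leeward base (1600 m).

11.49°C

From 1300 m to 3300 m (dry): cools by 9.7 × 2 = 19.4°C, giving -13.6°C.
From 3300 m to 5300 m (saturated): cools by 5.4 × 2 = 10.8°C, giving -24.4°C.
From 5300 m to 1600 m (dry descent): warms by 9.7 × 3.7 = 35.89°C, giving 11.49°C.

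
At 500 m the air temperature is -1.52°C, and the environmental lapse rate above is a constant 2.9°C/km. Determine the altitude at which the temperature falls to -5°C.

1700 m

Height above start = (-1.52 − (-5)) / 2.9 = 1.2 km
Altitude = 500 m + 1200 m = 1700 m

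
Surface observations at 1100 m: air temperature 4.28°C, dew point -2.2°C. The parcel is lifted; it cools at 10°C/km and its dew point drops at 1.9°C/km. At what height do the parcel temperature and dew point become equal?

1900 m

T and T_d converge at 10 − 1.9 = 8.1°C per km
Height above start = (4.28 − (-2.2)) / 8.1 = 0.8 km
LCL altitude = 1100 m + 800 m = 1900 m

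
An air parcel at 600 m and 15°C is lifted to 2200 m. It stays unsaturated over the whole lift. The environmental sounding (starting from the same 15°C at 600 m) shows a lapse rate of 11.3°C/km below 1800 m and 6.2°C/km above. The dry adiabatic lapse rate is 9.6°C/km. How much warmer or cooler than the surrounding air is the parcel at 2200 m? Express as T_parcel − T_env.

Parcel:
  600–2200 m, dry: Δz = 1.6 km ⇒ ΔT = -15.36°C; T = -0.36°C
Environment:
  600–1800 m, environment, lower layer: Δz = 1.2 km ⇒ ΔT = -13.56°C; T = 1.44°C
  1800–2200 m, environment, upper layer: Δz = 0.4 km ⇒ ΔT = -2.48°C; T = -1.04°C
T_parcel − T_env = -0.36 − (-1.04) = +0.68°C

+0.68°C (parcel warmer than environment)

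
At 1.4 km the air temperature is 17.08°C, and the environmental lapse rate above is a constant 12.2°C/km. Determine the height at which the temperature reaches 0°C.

Height above start = (17.08 − 0) / 12.2 = 1.4 km
Altitude = 1400 m + 1400 m = 2800 m

2.8 km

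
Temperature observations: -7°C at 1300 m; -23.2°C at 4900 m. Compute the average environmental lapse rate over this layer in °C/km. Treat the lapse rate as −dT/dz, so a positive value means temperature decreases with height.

4.5°C/km

Γ = −ΔT/Δz = (-7 − (-23.2)) / (4900 − 1300) m
  = 16.2°C / 3.6 km = 4.5°C/km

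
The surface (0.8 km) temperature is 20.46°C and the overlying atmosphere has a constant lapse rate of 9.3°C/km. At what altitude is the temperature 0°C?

Height above start = (20.46 − 0) / 9.3 = 2.2 km
Altitude = 800 m + 2200 m = 3000 m

3 km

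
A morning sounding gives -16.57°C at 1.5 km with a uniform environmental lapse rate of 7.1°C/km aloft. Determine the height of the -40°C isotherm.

Height above start = (-16.57 − (-40)) / 7.1 = 3.3 km
Altitude = 1500 m + 3300 m = 4800 m

4.8 km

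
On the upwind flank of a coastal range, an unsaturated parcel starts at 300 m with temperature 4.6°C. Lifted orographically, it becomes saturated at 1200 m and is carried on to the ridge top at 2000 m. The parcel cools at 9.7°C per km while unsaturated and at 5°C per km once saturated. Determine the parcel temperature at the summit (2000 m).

300 → 1200 m (dry, 9.7°C/km): ΔT = -9.7 × 0.9 = -8.73°C → T = -4.13°C
1200 → 2000 m (saturated, 5°C/km): ΔT = -5 × 0.8 = -4°C → T = -8.13°C

-8.13°C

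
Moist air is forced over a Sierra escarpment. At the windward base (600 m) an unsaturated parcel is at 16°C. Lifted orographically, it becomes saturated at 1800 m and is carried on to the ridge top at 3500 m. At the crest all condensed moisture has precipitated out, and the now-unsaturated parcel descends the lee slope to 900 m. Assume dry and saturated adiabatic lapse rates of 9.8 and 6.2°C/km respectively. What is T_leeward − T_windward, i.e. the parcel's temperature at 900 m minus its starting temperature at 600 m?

Dry to 1800 m: -9.8 × 1.2 km = -11.76°C, so T = 4.24°C.
Saturated to 3500 m: -6.2 × 1.7 km = -10.54°C, so T = -6.3°C.
Dry descent to 900 m: +9.8 × 2.6 km = +25.48°C, so T = 19.18°C.
Net change vs windward start: 19.18 − 16 = +3.18°C

+3.18°C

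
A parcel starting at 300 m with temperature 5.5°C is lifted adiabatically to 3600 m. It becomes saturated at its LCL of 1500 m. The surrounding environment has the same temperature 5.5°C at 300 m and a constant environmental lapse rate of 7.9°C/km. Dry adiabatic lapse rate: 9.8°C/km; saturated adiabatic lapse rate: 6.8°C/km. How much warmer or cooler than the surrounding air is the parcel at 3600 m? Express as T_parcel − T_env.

Parcel:
  Dry to 1500 m: -9.8 × 1.2 km = -11.76°C, so T = -6.26°C.
  Saturated to 3600 m: -6.8 × 2.1 km = -14.28°C, so T = -20.54°C.
Environment:
  Environment to 3600 m: -7.9 × 3.3 km = -26.07°C, so T = -20.57°C.
T_parcel − T_env = -20.54 − (-20.57) = +0.03°C

+0.03°C (parcel warmer than environment)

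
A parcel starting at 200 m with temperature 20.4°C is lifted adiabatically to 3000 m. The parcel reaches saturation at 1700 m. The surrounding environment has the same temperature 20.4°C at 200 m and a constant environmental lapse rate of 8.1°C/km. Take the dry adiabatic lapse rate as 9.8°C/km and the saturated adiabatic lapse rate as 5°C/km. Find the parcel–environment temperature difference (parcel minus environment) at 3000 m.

+1.48°C (parcel warmer than environment)

Parcel:
  Dry to 1700 m: -9.8 × 1.5 km = -14.7°C, so T = 5.7°C.
  Saturated to 3000 m: -5 × 1.3 km = -6.5°C, so T = -0.8°C.
Environment:
  Environment to 3000 m: -8.1 × 2.8 km = -22.68°C, so T = -2.28°C.
T_parcel − T_env = -0.8 − (-2.28) = +1.48°C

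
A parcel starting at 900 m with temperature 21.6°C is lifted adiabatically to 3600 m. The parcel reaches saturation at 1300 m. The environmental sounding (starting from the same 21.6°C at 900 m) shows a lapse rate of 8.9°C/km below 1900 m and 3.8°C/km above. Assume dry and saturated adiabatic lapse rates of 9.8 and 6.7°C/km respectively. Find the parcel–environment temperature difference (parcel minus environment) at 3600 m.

-3.97°C (parcel cooler than environment)

Parcel:
  From 900 m to 1300 m (dry): cools by 9.8 × 0.4 = 3.92°C, giving 17.68°C.
  From 1300 m to 3600 m (saturated): cools by 6.7 × 2.3 = 15.41°C, giving 2.27°C.
Environment:
  From 900 m to 1900 m (environment, lower layer): cools by 8.9 × 1 = 8.9°C, giving 12.7°C.
  From 1900 m to 3600 m (environment, upper layer): cools by 3.8 × 1.7 = 6.46°C, giving 6.24°C.
T_parcel − T_env = 2.27 − 6.24 = -3.97°C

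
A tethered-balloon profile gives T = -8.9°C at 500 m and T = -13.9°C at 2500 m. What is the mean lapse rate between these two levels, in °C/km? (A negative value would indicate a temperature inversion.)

2.5°C/km

Γ = −ΔT/Δz = (-8.9 − (-13.9)) / (2500 − 500) m
  = 5°C / 2 km = 2.5°C/km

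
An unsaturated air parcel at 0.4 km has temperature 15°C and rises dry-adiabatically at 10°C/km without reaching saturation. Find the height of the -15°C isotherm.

Height above start = (15 − (-15)) / 10 = 3 km
Altitude = 400 m + 3000 m = 3400 m

3.4 km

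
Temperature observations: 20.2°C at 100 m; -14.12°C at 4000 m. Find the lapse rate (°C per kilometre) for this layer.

Γ = −ΔT/Δz = (20.2 − (-14.12)) / (4000 − 100) m
  = 34.32°C / 3.9 km = 8.8°C/km

8.8°C/km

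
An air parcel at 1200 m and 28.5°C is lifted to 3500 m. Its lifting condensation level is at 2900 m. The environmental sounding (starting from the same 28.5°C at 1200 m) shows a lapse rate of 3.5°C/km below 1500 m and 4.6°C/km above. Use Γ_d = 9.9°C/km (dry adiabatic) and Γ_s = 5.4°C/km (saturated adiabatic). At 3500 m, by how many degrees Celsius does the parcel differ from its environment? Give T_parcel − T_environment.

Parcel:
  1200–2900 m, dry: Δz = 1.7 km ⇒ ΔT = -16.83°C; T = 11.67°C
  2900–3500 m, saturated: Δz = 0.6 km ⇒ ΔT = -3.24°C; T = 8.43°C
Environment:
  1200–1500 m, environment, lower layer: Δz = 0.3 km ⇒ ΔT = -1.05°C; T = 27.45°C
  1500–3500 m, environment, upper layer: Δz = 2 km ⇒ ΔT = -9.2°C; T = 18.25°C
T_parcel − T_env = 8.43 − 18.25 = -9.82°C

-9.82°C (parcel cooler than environment)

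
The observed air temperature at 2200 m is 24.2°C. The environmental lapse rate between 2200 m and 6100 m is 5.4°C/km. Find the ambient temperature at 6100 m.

2200 → 6100 m (environmental, 5.4°C/km): ΔT = -5.4 × 3.9 = -21.06°C → T = 3.14°C

3.14°C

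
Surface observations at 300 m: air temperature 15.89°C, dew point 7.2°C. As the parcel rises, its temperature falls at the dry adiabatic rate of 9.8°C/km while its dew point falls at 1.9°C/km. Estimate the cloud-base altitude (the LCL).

T and T_d converge at 9.8 − 1.9 = 7.9°C per km
Height above start = (15.89 − 7.2) / 7.9 = 1.1 km
LCL altitude = 300 m + 1100 m = 1400 m

1400 m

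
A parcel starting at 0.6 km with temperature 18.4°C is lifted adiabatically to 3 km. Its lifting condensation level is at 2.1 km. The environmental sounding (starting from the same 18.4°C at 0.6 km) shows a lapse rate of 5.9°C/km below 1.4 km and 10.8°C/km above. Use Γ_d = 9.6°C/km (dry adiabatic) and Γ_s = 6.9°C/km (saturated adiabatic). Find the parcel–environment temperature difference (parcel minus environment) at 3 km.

+1.39°C (parcel warmer than environment)

Parcel:
  Dry to 2100 m: -9.6 × 1.5 km = -14.4°C, so T = 4°C.
  Saturated to 3000 m: -6.9 × 0.9 km = -6.21°C, so T = -2.21°C.
Environment:
  Environment, lower layer to 1400 m: -5.9 × 0.8 km = -4.72°C, so T = 13.68°C.
  Environment, upper layer to 3000 m: -10.8 × 1.6 km = -17.28°C, so T = -3.6°C.
T_parcel − T_env = -2.21 − (-3.6) = +1.39°C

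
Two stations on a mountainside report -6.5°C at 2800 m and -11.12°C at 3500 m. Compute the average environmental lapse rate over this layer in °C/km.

Γ = −ΔT/Δz = (-6.5 − (-11.12)) / (3500 − 2800) m
  = 4.62°C / 0.7 km = 6.6°C/km

6.6°C/km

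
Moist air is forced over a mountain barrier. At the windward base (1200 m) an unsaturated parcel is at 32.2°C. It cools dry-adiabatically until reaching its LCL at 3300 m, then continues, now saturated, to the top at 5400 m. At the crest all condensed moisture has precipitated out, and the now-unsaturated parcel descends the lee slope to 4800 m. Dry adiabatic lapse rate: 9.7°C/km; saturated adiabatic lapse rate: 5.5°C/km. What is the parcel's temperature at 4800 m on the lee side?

6.1°C

1200 → 3300 m (dry, 9.7°C/km): ΔT = -9.7 × 2.1 = -20.37°C → T = 11.83°C
3300 → 5400 m (saturated, 5.5°C/km): ΔT = -5.5 × 2.1 = -11.55°C → T = 0.28°C
5400 → 4800 m (dry descent, 9.7°C/km): ΔT = +9.7 × 0.6 = +5.82°C → T = 6.1°C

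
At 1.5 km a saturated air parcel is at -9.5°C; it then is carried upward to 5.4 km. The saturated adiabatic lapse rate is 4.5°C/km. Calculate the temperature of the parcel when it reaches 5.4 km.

From 1500 m to 5400 m (saturated adiabatic): cools by 4.5 × 3.9 = 17.55°C, giving -27.05°C.

-27.05°C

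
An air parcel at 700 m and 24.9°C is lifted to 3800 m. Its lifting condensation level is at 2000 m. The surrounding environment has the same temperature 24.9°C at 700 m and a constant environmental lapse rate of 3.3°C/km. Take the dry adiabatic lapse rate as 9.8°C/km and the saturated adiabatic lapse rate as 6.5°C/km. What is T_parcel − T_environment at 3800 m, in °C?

Parcel:
  From 700 m to 2000 m (dry): cools by 9.8 × 1.3 = 12.74°C, giving 12.16°C.
  From 2000 m to 3800 m (saturated): cools by 6.5 × 1.8 = 11.7°C, giving 0.46°C.
Environment:
  From 700 m to 3800 m (environment): cools by 3.3 × 3.1 = 10.23°C, giving 14.67°C.
T_parcel − T_env = 0.46 − 14.67 = -14.21°C

-14.21°C (parcel cooler than environment)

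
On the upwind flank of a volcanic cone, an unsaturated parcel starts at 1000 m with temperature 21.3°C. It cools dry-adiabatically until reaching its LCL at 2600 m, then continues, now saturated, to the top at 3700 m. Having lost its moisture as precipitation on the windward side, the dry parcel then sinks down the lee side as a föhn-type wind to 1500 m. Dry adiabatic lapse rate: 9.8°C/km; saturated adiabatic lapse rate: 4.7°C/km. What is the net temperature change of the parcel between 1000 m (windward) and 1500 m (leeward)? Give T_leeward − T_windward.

1000 → 2600 m (dry, 9.8°C/km): ΔT = -9.8 × 1.6 = -15.68°C → T = 5.62°C
2600 → 3700 m (saturated, 4.7°C/km): ΔT = -4.7 × 1.1 = -5.17°C → T = 0.45°C
3700 → 1500 m (dry descent, 9.8°C/km): ΔT = +9.8 × 2.2 = +21.56°C → T = 22.01°C
Net change vs windward start: 22.01 − 21.3 = +0.71°C

+0.71°C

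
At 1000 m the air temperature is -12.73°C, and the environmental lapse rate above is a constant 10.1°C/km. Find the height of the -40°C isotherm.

3700 m

Height above start = (-12.73 − (-40)) / 10.1 = 2.7 km
Altitude = 1000 m + 2700 m = 3700 m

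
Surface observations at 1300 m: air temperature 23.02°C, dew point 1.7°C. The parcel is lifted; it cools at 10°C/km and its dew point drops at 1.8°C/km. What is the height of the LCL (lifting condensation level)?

3900 m

T and T_d converge at 10 − 1.8 = 8.2°C per km
Height above start = (23.02 − 1.7) / 8.2 = 2.6 km
LCL altitude = 1300 m + 2600 m = 3900 m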